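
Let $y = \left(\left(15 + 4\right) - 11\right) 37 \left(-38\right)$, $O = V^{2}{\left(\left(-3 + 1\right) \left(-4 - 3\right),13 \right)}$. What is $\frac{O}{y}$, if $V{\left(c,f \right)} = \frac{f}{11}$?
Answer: $- \frac{169}{1361008} \approx -0.00012417$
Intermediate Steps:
$V{\left(c,f \right)} = \frac{f}{11}$ ($V{\left(c,f \right)} = f \frac{1}{11} = \frac{f}{11}$)
$O = \frac{169}{121}$ ($O = \left(\frac{1}{11} \cdot 13\right)^{2} = \left(\frac{13}{11}\right)^{2} = \frac{169}{121} \approx 1.3967$)
$y = -11248$ ($y = \left(19 - 11\right) 37 \left(-38\right) = 8 \cdot 37 \left(-38\right) = 296 \left(-38\right) = -11248$)
$\frac{O}{y} = \frac{169}{121 \left(-11248\right)} = \frac{169}{121} \left(- \frac{1}{11248}\right) = - \frac{169}{1361008}$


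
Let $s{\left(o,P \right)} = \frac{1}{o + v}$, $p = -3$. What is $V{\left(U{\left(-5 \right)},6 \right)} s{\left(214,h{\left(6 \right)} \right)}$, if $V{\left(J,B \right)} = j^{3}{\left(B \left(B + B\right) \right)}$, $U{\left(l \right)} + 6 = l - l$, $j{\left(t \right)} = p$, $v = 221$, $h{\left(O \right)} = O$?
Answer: $- \frac{9}{145} \approx -0.062069$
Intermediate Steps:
$s{\left(o,P \right)} = \frac{1}{221 + o}$ ($s{\left(o,P \right)} = \frac{1}{o + 221} = \frac{1}{221 + o}$)
$j{\left(t \right)} = -3$
$U{\left(l \right)} = -6$ ($U{\left(l \right)} = -6 + \left(l - l\right) = -6 + 0 = -6$)
$V{\left(J,B \right)} = -27$ ($V{\left(J,B \right)} = \left(-3\right)^{3} = -27$)
$V{\left(U{\left(-5 \right)},6 \right)} s{\left(214,h{\left(6 \right)} \right)} = - \frac{27}{221 + 214} = - \frac{27}{435} = \left(-27\right) \frac{1}{435} = - \frac{9}{145}$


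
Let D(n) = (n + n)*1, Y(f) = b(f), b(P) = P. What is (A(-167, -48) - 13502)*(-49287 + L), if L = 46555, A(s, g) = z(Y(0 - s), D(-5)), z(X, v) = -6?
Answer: 36903856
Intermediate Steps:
Y(f) = f
D(n) = 2*n (D(n) = (2*n)*1 = 2*n)
A(s, g) = -6
(A(-167, -48) - 13502)*(-49287 + L) = (-6 - 13502)*(-49287 + 46555) = -13508*(-2732) = 36903856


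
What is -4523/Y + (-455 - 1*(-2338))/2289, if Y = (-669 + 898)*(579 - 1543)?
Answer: 60862385/72187212 ≈ 0.84312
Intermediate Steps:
Y = -220756 (Y = 229*(-964) = -220756)
-4523/Y + (-455 - 1*(-2338))/2289 = -4523/(-220756) + (-455 - 1*(-2338))/2289 = -4523*(-1/220756) + (-455 + 2338)*(1/2289) = 4523/220756 + 1883*(1/2289) = 4523/220756 + 269/327 = 60862385/72187212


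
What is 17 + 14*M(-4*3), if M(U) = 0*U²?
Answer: 17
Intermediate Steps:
M(U) = 0
17 + 14*M(-4*3) = 17 + 14*0 = 17 + 0 = 17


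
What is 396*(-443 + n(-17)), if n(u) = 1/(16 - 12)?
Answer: -175329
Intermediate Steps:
n(u) = 1/4
396*(-443 + n(-17)) = 396*(-443 + 1/4) = 396*(-1771/4) = -175329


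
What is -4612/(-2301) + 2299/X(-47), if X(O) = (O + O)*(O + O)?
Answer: 46041631/20331636 ≈ 2.2645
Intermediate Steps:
X(O) = 4*O² (X(O) = (2*O)*(2*O) = 4*O²)
-4612/(-2301) + 2299/X(-47) = -4612/(-2301) + 2299/((4*(-47)²)) = -4612*(-1/2301) + 2299/((4*2209)) = 4612/2301 + 2299/8836 = 46041631/20331636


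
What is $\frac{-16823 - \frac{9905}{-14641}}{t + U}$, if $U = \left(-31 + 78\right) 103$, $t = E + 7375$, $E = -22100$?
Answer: $\frac{123147819}{72355822} \approx 1.702$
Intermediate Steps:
$t = -14725$ ($t = -22100 + 7375 = -14725$)
$U = 4841$ ($U = 47 \cdot 103 = 4841$)
$\frac{-16823 - \frac{9905}{-14641}}{t + U} = \frac{-16823 - \frac{9905}{-14641}}{-14725 + 4841} = \frac{-16823 - - \frac{9905}{14641}}{-9884} = \left(-16823 + \frac{9905}{14641}\right) \left(- \frac{1}{9884}\right) = \left(- \frac{246295638}{14641}\right) \left(- \frac{1}{9884}\right) = \frac{123147819}{72355822}$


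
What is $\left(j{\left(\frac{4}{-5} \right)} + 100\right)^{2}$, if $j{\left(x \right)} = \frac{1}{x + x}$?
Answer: $\frac{632025}{64} \approx 9875.4$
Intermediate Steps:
$j{\left(x \right)} = \frac{1}{2 x}$
$\left(j{\left(\frac{4}{-5} \right)} + 100\right)^{2} = \left(\frac{1}{2 \frac{4}{-5}} + 100\right)^{2} = \left(\frac{1}{2 \cdot 4 \left(- \frac{1}{5}\right)} + 100\right)^{2} = \left(\frac{1}{2 \left(- \frac{4}{5}\right)} + 100\right)^{2} = \left(\frac{1}{2} \left(- \frac{5}{4}\right) + 100\right)^{2} = \left(- \frac{5}{8} + 100\right)^{2} = \left(\frac{795}{8}\right)^{2} = \frac{632025}{64}$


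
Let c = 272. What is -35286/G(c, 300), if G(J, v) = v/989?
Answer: -5816309/50 ≈ -1.1633e+5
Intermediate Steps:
G(J, v) = v/989 (G(J, v) = v*(1/989) = v/989)
-35286/G(c, 300) = -35286/((1/989)*300) = -35286/300/989 = -35286*989/300 = -5816309/50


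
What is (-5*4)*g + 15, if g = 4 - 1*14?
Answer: 215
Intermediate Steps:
g = -10 (g = 4 - 14 = -10)
(-5*4)*g + 15 = -5*4*(-10) + 15 = -20*(-10) + 15 = 200 + 15 = 215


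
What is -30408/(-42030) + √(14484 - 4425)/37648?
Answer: 5068/7005 + √10059/37648 ≈ 0.72615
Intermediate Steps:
-30408/(-42030) + √(14484 - 4425)/37648 = -30408*(-1/42030) + √10059*(1/37648) = 5068/7005 + √10059/37648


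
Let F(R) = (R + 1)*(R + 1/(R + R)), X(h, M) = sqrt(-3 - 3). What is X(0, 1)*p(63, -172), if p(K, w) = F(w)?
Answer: 10117899*I*sqrt(6)/344 ≈ 72046.0*I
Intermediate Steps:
X(h, M) = I*sqrt(6) (X(h, M) = sqrt(-6) = I*sqrt(6))
F(R) = (1 + R)*(R + 1/(2*R))
p(K, w) = 1/2 + w + w**2 + 1/(2*w)
X(0, 1)*p(63, -172) = (I*sqrt(6))*(1/2 - 172 + (-172)**2 + (1/2)/(-172)) = (I*sqrt(6))*(1/2 - 172 + 29584 + (1/2)*(-1/172)) = (I*sqrt(6))*(1/2 - 172 + 29584 - 1/344) = (I*sqrt(6))*(10117899/344) = 10117899*I*sqrt(6)/344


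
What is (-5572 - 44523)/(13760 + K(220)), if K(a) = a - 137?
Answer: -50095/13843 ≈ -3.6188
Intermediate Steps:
K(a) = -137 + a
(-5572 - 44523)/(13760 + K(220)) = (-5572 - 44523)/(13760 + (-137 + 220)) = -50095/(13760 + 83) = -50095/13843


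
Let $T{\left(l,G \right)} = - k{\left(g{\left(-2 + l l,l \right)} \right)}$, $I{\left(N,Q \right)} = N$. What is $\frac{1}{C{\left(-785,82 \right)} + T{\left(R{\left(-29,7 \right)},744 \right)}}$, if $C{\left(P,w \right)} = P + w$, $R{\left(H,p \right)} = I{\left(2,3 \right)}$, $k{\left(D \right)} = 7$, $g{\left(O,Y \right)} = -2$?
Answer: $- \frac{1}{710} \approx -0.0014085$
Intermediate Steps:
$R{\left(H,p \right)} = 2$
$T{\left(l,G \right)} = -7$ ($T{\left(l,G \right)} = \left(-1\right) 7 = -7$)
$\frac{1}{C{\left(-785,82 \right)} + T{\left(R{\left(-29,7 \right)},744 \right)}} = \frac{1}{\left(-785 + 82\right) - 7} = \frac{1}{-703 - 7} = \frac{1}{-710} = - \frac{1}{710}$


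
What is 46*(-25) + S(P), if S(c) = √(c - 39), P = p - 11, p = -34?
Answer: -1150 + 2*I*√21 ≈ -1150.0 + 9.1651*I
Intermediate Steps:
P = -45 (P = -34 - 11 = -45)
S(c) = √(-39 + c)
46*(-25) + S(P) = 46*(-25) + √(-39 - 45) = -1150 + √(-84) = -1150 + 2*I*√21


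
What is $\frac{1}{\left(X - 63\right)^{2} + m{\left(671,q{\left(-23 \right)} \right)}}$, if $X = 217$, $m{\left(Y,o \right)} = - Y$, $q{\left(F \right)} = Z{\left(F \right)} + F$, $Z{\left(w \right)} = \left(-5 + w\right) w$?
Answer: $\frac{1}{23045} \approx 4.3393 \cdot 10^{-5}$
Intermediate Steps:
$Z{\left(w \right)} = w \left(-5 + w\right)$
$q{\left(F \right)} = F + F \left(-5 + F\right)$ ($q{\left(F \right)} = F \left(-5 + F\right) + F = F + F \left(-5 + F\right)$)
$\frac{1}{\left(X - 63\right)^{2} + m{\left(671,q{\left(-23 \right)} \right)}} = \frac{1}{\left(217 - 63\right)^{2} - 671} = \frac{1}{154^{2} - 671} = \frac{1}{23716 - 671} = \frac{1}{23045}$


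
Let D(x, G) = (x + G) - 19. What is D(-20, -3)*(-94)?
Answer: 3948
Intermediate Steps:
D(x, G) = -19 + G + x (D(x, G) = (G + x) - 19 = -19 + G + x)
D(-20, -3)*(-94) = (-19 - 3 - 20)*(-94) = -42*(-94) = 3948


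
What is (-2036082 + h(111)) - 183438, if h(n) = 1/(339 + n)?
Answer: -998783999/450 ≈ -2.2195e+6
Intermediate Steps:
(-2036082 + h(111)) - 183438 = (-2036082 + 1/(339 + 111)) - 183438 = (-2036082 + 1/450) - 183438 = -916236899/450 - 183438 = -998783999/450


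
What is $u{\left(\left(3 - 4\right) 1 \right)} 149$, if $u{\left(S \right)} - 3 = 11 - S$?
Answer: $2235$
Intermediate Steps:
$u{\left(S \right)} = 14 - S$ ($u{\left(S \right)} = 3 - \left(-11 + S\right) = 14 - S$)
$u{\left(\left(3 - 4\right) 1 \right)} 149 = \left(14 - \left(3 - 4\right) 1\right) 149 = \left(14 - \left(-1\right) 1\right) 149 = \left(14 - -1\right) 149 = \left(14 + 1\right) 149 = 15 \cdot 149 = 2235$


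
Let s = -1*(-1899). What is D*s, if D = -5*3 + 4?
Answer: -20889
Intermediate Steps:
s = 1899
D = -11 (D = -15 + 4 = -11)
D*s = -11*1899 = -20889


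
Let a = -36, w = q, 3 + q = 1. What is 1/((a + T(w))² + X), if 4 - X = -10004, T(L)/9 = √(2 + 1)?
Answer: 1283/14674833 + 8*√3/1630537 ≈ 9.5927e-5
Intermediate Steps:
q = -2 (q = -3 + 1 = -2)
w = -2
T(L) = 9*√3 (T(L) = 9*√(2 + 1) = 9*√3)
X = 10008 (X = 4 - 1*(-10004) = 4 + 10004 = 10008)
1/((a + T(w))² + X) = 1/((-36 + 9*√3)² + 10008) = 1/(10008 + (-36 + 9*√3)²)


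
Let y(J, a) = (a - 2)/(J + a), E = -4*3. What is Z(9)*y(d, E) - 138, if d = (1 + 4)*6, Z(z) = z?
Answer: -145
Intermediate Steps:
d = 30 (d = 5*6 = 30)
E = -12
y(J, a) = (-2 + a)/(J + a)
Z(9)*y(d, E) - 138 = 9*((-2 - 12)/(30 - 12)) - 138 = 9*(-14/18) - 138 = 9*((1/18)*(-14)) - 138 = 9*(-7/9) - 138 = -7 - 138 = -145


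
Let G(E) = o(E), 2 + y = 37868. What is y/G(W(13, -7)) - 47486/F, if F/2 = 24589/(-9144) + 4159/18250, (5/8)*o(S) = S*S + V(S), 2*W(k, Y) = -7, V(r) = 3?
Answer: 140286996620205/12526940297 ≈ 11199.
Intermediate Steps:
y = 37866 (y = -2 + 37868 = 37866)
W(k, Y) = -7/2 (W(k, Y) = (½)*(-7) = -7/2)
o(S) = 24/5 + 8*S²/5 (o(S) = 8*(S*S + 3)/5 = 8*(S² + 3)/5 = 8*(3 + S²)/5 = 24/5 + 8*S²/5)
G(E) = 24/5 + 8*E²/5
F = -205359677/41719500 (F = 2*(24589/(-9144) + 4159/18250) = 2*(24589*(-1/9144) + 4159*(1/18250)) = 2*(-24589/9144 + 4159/18250) = 2*(-205359677/83439000) = -205359677/41719500 ≈ -4.9224)
y/G(W(13, -7)) - 47486/F = 37866/(24/5 + 8*(-7/2)²/5) - 47486/(-205359677/41719500) = 37866/(24/5 + (8/5)*(49/4)) - 47486*(-41719500/205359677) = 37866/(24/5 + 98/5) + 1981092177000/205359677 = 37866/(122/5) + 1981092177000/205359677 = 37866*(5/122) + 1981092177000/205359677 = 94665/61 + 1981092177000/205359677 = 140286996620205/12526940297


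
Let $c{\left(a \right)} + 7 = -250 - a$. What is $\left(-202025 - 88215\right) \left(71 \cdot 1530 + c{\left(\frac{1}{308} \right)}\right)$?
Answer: $- \frac{2421971750480}{77} \approx -3.1454 \cdot 10^{10}$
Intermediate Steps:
$c{\left(a \right)} = -257 - a$ ($c{\left(a \right)} = -7 - \left(250 + a\right) = -257 - a$)
$\left(-202025 - 88215\right) \left(71 \cdot 1530 + c{\left(\frac{1}{308} \right)}\right) = \left(-202025 - 88215\right) \left(71 \cdot 1530 - \frac{79157}{308}\right) = - 290240 \left(108630 - \frac{79157}{308}\right) = \left(-290240\right) \frac{33378883}{308} = - \frac{2421971750480}{77}$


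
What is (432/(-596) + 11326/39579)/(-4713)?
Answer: 2586958/27793838223 ≈ 9.3077e-5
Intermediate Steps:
(432/(-596) + 11326/39579)/(-4713) = (432*(-1/596) + 11326*(1/39579))*(-1/4713) = (-108/149 + 11326/39579)*(-1/4713) = -2586958/5897271*(-1/4713) = 2586958/27793838223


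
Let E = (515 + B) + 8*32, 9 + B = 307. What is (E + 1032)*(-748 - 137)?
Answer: -1859385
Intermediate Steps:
B = 298 (B = -9 + 307 = 298)
E = 1069 (E = (515 + 298) + 8*32 = 813 + 256 = 1069)
(E + 1032)*(-748 - 137) = (1069 + 1032)*(-748 - 137) = 2101*(-885) = -1859385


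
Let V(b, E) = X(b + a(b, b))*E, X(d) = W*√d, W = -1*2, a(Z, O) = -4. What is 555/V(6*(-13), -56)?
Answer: -555*I*√82/9184 ≈ -0.54723*I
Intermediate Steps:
W = -2
X(d) = -2*√d
V(b, E) = -2*E*√(-4 + b) (V(b, E) = (-2*√(b - 4))*E = (-2*√(-4 + b))*E = -2*E*√(-4 + b))
555/V(6*(-13), -56) = 555/((-2*(-56)*√(-4 + 6*(-13)))) = 555/((-2*(-56)*√(-4 - 78))) = 555/((-2*(-56)*√(-82))) = 555/((-2*(-56)*I*√82)) = 555/((112*I*√82)) = 555*(-I*√82/9184) = -555*I*√82/9184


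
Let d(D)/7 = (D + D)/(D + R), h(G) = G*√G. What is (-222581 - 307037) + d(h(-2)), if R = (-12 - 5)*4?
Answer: 4*(-132401*√2 + 4501753*I)/(√2 - 34*I) ≈ -5.2962e+5 + 0.58132*I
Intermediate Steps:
h(G) = G^(3/2)
R = -68 (R = -17*4 = -68)
d(D) = 14*D/(-68 + D) (d(D) = 7*((D + D)/(D - 68)) = 7*((2*D)/(-68 + D)) = 7*(2*D/(-68 + D)) = 14*D/(-68 + D))
(-222581 - 307037) + d(h(-2)) = (-222581 - 307037) + 14*(-2)^(3/2)/(-68 + (-2)^(3/2)) = -529618 + 14*(-2*I*√2)/(-68 - 2*I*√2) = -529618 - 28*I*√2/(-68 - 2*I*√2)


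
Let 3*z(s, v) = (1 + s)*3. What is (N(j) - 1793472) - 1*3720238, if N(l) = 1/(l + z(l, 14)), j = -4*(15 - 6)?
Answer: -391473411/71 ≈ -5.5137e+6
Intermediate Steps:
j = -36 (j = -4*9 = -36)
z(s, v) = 1 + s (z(s, v) = ((1 + s)*3)/3 = (3 + 3*s)/3 = 1 + s)
N(l) = 1/(1 + 2*l) (N(l) = 1/(l + (1 + l)) = 1/(1 + 2*l))
(N(j) - 1793472) - 1*3720238 = (1/(1 + 2*(-36)) - 1793472) - 1*3720238 = (1/(1 - 72) - 1793472) - 3720238 = (1/(-71) - 1793472) - 3720238 = (-1/71 - 1793472) - 3720238 = -127336513/71 - 3720238 = -391473411/71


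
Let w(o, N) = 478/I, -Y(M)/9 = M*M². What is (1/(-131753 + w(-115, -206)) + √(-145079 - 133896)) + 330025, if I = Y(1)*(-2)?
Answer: 391257178441/1185538 + 5*I*√11159 ≈ 3.3003e+5 + 528.18*I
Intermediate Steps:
Y(M) = -9*M³ (Y(M) = -9*M*M² = -9*M³)
I = 18 (I = -9*1³*(-2) = -9*1*(-2) = -9*(-2) = 18)
w(o, N) = 239/9 (w(o, N) = 478/18 = 478*(1/18) = 239/9)
(1/(-131753 + w(-115, -206)) + √(-145079 - 133896)) + 330025 = (1/(-131753 + 239/9) + √(-145079 - 133896)) + 330025 = (1/(-1185538/9) + √(-278975)) + 330025 = (-9/1185538 + 5*I*√11159) + 330025 = 391257178441/1185538 + 5*I*√11159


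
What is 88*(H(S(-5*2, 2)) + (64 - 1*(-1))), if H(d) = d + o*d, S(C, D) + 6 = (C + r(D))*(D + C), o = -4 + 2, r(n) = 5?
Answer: 2728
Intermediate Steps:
o = -2
S(C, D) = -6 + (5 + C)*(C + D) (S(C, D) = -6 + (C + 5)*(D + C) = -6 + (5 + C)*(C + D))
H(d) = -d (H(d) = d - 2*d = -d)
88*(H(S(-5*2, 2)) + (64 - 1*(-1))) = 88*(-(-6 + (-5*2)² + 5*(-5*2) + 5*2 - 5*2*2) + (64 - 1*(-1))) = 88*(-(-6 + (-10)² + 5*(-10) + 10 - 10*2) + (64 + 1)) = 88*(-(-6 + 100 - 50 + 10 - 20) + 65) = 88*(-1*34 + 65) = 88*(-34 + 65) = 88*31 = 2728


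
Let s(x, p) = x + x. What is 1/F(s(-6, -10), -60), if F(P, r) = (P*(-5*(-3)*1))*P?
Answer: 1/2160 ≈ 0.00046296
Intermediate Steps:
s(x, p) = 2*x
F(P, r) = 15*P**2 (F(P, r) = (P*(15*1))*P = (P*15)*P = (15*P)*P = 15*P**2)
1/F(s(-6, -10), -60) = 1/(15*(2*(-6))**2) = 1/(15*(-12)**2) = 1/(15*144) = 1/2160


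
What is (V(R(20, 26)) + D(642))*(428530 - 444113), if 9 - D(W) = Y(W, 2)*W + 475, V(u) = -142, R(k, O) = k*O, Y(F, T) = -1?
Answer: -529822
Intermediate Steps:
R(k, O) = O*k
D(W) = -466 + W (D(W) = 9 - (-W + 475) = 9 - (475 - W) = 9 + (-475 + W) = -466 + W)
(V(R(20, 26)) + D(642))*(428530 - 444113) = (-142 + (-466 + 642))*(428530 - 444113) = (-142 + 176)*(-15583) = 34*(-15583) = -529822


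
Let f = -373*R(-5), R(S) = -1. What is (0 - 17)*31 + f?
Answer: -154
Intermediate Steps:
f = 373 (f = -373*(-1) = 373)
(0 - 17)*31 + f = (0 - 17)*31 + 373 = -17*31 + 373 = -527 + 373 = -154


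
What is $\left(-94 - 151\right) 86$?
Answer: $-21070$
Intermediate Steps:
$\left(-94 - 151\right) 86 = \left(-245\right) 86 = -21070$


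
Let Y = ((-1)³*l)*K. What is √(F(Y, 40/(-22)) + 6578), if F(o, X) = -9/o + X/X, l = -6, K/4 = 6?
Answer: √105263/4 ≈ 81.111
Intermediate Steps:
K = 24 (K = 4*6 = 24)
Y = 144 (Y = ((-1)³*(-6))*24 = -1*(-6)*24 = 6*24 = 144)
F(o, X) = 1 - 9/o (F(o, X) = -9/o + 1 = 1 - 9/o)
√(F(Y, 40/(-22)) + 6578) = √((-9 + 144)/144 + 6578) = √((1/144)*135 + 6578) = √(15/16 + 6578) = √(105263/16) = √105263/4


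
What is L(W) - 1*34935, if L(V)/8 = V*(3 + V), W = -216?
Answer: 333129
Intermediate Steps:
L(V) = 8*V*(3 + V) (L(V) = 8*(V*(3 + V)) = 8*V*(3 + V))
L(W) - 1*34935 = 8*(-216)*(3 - 216) - 1*34935 = 8*(-216)*(-213) - 34935 = 368064 - 34935 = 333129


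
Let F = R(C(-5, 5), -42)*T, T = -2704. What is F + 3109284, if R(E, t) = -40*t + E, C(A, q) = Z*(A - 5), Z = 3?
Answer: -1352316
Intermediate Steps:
C(A, q) = -15 + 3*A (C(A, q) = 3*(A - 5) = 3*(-5 + A) = -15 + 3*A)
R(E, t) = E - 40*t
F = -4461600 (F = ((-15 + 3*(-5)) - 40*(-42))*(-2704) = ((-15 - 15) + 1680)*(-2704) = (-30 + 1680)*(-2704) = 1650*(-2704) = -4461600)
F + 3109284 = -4461600 + 3109284 = -1352316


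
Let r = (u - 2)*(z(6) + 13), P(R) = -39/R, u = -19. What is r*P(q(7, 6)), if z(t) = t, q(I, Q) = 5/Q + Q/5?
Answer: 466830/61 ≈ 7653.0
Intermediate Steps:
q(I, Q) = 5/Q + Q/5 (q(I, Q) = 5/Q + Q*(⅕) = 5/Q + Q/5)
r = -399 (r = (-19 - 2)*(6 + 13) = -21*19 = -399)
r*P(q(7, 6)) = -(-15561)/(5/6 + (⅕)*6) = -(-15561)/(5*(⅙) + 6/5) = -(-15561)/(⅚ + 6/5) = -(-15561)/61/30 = -(-15561)*30/61 = -399*(-1170/61) = 466830/61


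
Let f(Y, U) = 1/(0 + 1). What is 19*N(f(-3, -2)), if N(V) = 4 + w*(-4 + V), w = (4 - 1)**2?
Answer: -437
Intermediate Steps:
f(Y, U) = 1 (f(Y, U) = 1/1 = 1)
w = 9 (w = 3**2 = 9)
N(V) = -32 + 9*V (N(V) = 4 + 9*(-4 + V) = 4 + (-36 + 9*V) = -32 + 9*V)
19*N(f(-3, -2)) = 19*(-32 + 9*1) = 19*(-32 + 9) = 19*(-23) = -437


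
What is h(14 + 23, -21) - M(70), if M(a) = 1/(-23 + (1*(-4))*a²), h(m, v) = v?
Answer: -412082/19623 ≈ -21.000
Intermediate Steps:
M(a) = 1/(-23 - 4*a²)
h(14 + 23, -21) - M(70) = -21 - (-1)/(23 + 4*70²) = -21 - (-1)/(23 + 4*4900) = -21 - (-1)/(23 + 19600) = -21 - (-1)/19623 = -21 - 1*(-1/19623) = -21 + 1/19623 = -412082/19623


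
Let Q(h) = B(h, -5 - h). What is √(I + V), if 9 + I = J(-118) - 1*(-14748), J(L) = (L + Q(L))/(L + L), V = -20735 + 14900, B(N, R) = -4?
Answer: √123986494/118 ≈ 94.364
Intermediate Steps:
V = -5835
Q(h) = -4
J(L) = (-4 + L)/(2*L) (J(L) = (L - 4)/(L + L) = (-4 + L)/((2*L)) = (-4 + L)*(1/(2*L)) = (-4 + L)/(2*L))
I = 1739263/118 (I = -9 + ((½)*(-4 - 118)/(-118) - 1*(-14748)) = -9 + ((½)*(-1/118)*(-122) + 14748) = -9 + (61/118 + 14748) = -9 + 1740325/118 = 1739263/118 ≈ 14740.)
√(I + V) = √(1739263/118 - 5835) = √(1050733/118) = √123986494/118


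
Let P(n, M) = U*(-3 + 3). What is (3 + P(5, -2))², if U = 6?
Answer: 9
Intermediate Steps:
P(n, M) = 0 (P(n, M) = 6*(-3 + 3) = 6*0 = 0)
(3 + P(5, -2))² = (3 + 0)² = 3² = 9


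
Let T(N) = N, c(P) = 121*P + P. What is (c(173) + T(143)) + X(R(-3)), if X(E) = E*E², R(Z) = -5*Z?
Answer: 24624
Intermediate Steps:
c(P) = 122*P
X(E) = E³
(c(173) + T(143)) + X(R(-3)) = (122*173 + 143) + (-5*(-3))³ = (21106 + 143) + 15³ = 21249 + 3375 = 24624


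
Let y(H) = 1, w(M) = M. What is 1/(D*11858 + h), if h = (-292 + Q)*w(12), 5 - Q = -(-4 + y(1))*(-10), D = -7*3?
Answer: -1/252102 ≈ -3.9666e-6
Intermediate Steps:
D = -21
Q = 35 (Q = 5 - (-1)*(-4 + 1)*(-10) = 5 - (-1)*(-3*(-10)) = 5 - (-1)*30 = 5 - 1*(-30) = 5 + 30 = 35)
h = -3084 (h = (-292 + 35)*12 = -257*12 = -3084)
1/(D*11858 + h) = 1/(-21*11858 - 3084) = 1/(-249018 - 3084) = 1/(-252102) = -1/252102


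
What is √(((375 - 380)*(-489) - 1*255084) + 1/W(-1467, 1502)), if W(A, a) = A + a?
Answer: 2*I*√77370685/35 ≈ 502.63*I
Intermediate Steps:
√(((375 - 380)*(-489) - 1*255084) + 1/W(-1467, 1502)) = √(((375 - 380)*(-489) - 1*255084) + 1/(-1467 + 1502)) = √((-5*(-489) - 255084) + 1/35) = √((2445 - 255084) + 1/35) = √(-252639 + 1/35) = √(-8842364/35) = 2*I*√77370685/35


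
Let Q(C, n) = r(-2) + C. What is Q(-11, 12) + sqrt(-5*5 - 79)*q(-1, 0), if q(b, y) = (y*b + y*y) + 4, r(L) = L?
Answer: -13 + 8*I*sqrt(26) ≈ -13.0 + 40.792*I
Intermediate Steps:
q(b, y) = 4 + y**2 + b*y (q(b, y) = (b*y + y**2) + 4 = (y**2 + b*y) + 4 = 4 + y**2 + b*y)
Q(C, n) = -2 + C
Q(-11, 12) + sqrt(-5*5 - 79)*q(-1, 0) = (-2 - 11) + sqrt(-5*5 - 79)*(4 + 0**2 - 1*0) = -13 + sqrt(-25 - 79)*(4 + 0 + 0) = -13 + sqrt(-104)*4 = -13 + (2*I*sqrt(26))*4 = -13 + 8*I*sqrt(26)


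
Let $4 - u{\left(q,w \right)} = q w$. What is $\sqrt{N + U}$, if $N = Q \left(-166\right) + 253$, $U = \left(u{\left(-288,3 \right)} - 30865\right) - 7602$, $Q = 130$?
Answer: $i \sqrt{58926} \approx 242.75 i$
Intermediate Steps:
$u{\left(q,w \right)} = 4 - q w$
$U = -37599$ ($U = \left(\left(4 - \left(-288\right) 3\right) - 30865\right) - 7602 = \left(\left(4 + 864\right) - 30865\right) - 7602 = \left(868 - 30865\right) - 7602 = -29997 - 7602 = -37599$)
$N = -21327$ ($N = 130 \left(-166\right) + 253 = -21580 + 253 = -21327$)
$\sqrt{N + U} = \sqrt{-21327 - 37599} = \sqrt{-58926} = i \sqrt{58926}$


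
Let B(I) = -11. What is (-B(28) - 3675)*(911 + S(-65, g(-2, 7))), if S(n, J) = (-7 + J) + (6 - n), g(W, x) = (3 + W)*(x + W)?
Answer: -3590720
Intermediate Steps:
g(W, x) = (3 + W)*(W + x)
S(n, J) = -1 + J - n
(-B(28) - 3675)*(911 + S(-65, g(-2, 7))) = (-1*(-11) - 3675)*(911 + (-1 + ((-2)**2 + 3*(-2) + 3*7 - 2*7) - 1*(-65))) = (11 - 3675)*(911 + (-1 + (4 - 6 + 21 - 14) + 65)) = -3664*(911 + (-1 + 5 + 65)) = -3664*(911 + 69) = -3664*980 = -3590720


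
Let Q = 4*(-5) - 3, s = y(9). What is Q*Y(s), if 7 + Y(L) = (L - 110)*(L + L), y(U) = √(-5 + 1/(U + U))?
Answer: 3496/9 + 2530*I*√178/3 ≈ 388.44 + 11251.0*I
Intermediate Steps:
y(U) = √(-5 + 1/(2*U))
s = I*√178/6 (s = √(-20 + 2/9)/2 = √(-178/9)/2 = (I*√178/3)/2 = I*√178/6 ≈ 2.2236*I)
Q = -23 (Q = -20 - 3 = -23)
Y(L) = -7 + 2*L*(-110 + L) (Y(L) = -7 + (L - 110)*(L + L) = -7 + (-110 + L)*(2*L) = -7 + 2*L*(-110 + L))
Q*Y(s) = -23*(-7 - 110*I*√178/3 + 2*(I*√178/6)²) = -23*(-7 - 110*I*√178/3 + 2*(-89/18)) = -23*(-7 - 110*I*√178/3 - 89/9) = -23*(-152/9 - 110*I*√178/3) = 3496/9 + 2530*I*√178/3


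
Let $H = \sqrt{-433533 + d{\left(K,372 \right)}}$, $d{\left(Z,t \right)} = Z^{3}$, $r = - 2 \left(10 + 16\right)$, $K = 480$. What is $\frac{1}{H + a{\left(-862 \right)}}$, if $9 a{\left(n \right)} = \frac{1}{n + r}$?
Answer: $\frac{8226}{7454101358532491} + \frac{67667076 \sqrt{110158467}}{7454101358532491} \approx 9.5278 \cdot 10^{-5}$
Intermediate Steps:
$r = -52$ ($r = \left(-2\right) 26 = -52$)
$a{\left(n \right)} = \frac{1}{9 \left(-52 + n\right)}$ ($a{\left(n \right)} = \frac{1}{9 \left(n - 52\right)} = \frac{1}{9 \left(-52 + n\right)}$)
$H = \sqrt{110158467}$ ($H = \sqrt{-433533 + 480^{3}} = \sqrt{-433533 + 110592000} = \sqrt{110158467} \approx 10496.0$)
$\frac{1}{H + a{\left(-862 \right)}} = \frac{1}{\sqrt{110158467} + \frac{1}{9 \left(-52 - 862\right)}} = \frac{1}{\sqrt{110158467} + \frac{1}{9 \left(-914\right)}} = \frac{1}{\sqrt{110158467} + \frac{1}{9} \left(- \frac{1}{914}\right)} = \frac{1}{\sqrt{110158467} - \frac{1}{8226}} = \frac{1}{- \frac{1}{8226} + \sqrt{110158467}}$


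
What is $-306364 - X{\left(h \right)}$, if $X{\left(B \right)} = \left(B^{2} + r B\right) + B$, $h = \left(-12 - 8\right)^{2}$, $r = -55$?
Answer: $-444764$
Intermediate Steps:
$h = 400$ ($h = \left(-20\right)^{2} = 400$)
$X{\left(B \right)} = B^{2} - 54 B$ ($X{\left(B \right)} = \left(B^{2} - 55 B\right) + B = B^{2} - 54 B$)
$-306364 - X{\left(h \right)} = -306364 - 400 \left(-54 + 400\right) = -306364 - 400 \cdot 346 = -306364 - 138400 = -444764$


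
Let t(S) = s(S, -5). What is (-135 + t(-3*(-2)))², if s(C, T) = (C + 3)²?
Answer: 2916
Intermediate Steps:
s(C, T) = (3 + C)²
t(S) = (3 + S)²
(-135 + t(-3*(-2)))² = (-135 + (3 - 3*(-2))²)² = (-135 + (3 + 6)²)² = (-135 + 9²)² = (-135 + 81)² = (-54)² = 2916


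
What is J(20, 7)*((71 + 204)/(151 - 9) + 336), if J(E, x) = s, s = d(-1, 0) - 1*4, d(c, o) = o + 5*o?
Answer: -95974/71 ≈ -1351.7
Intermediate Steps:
d(c, o) = 6*o
s = -4 (s = 6*0 - 1*4 = 0 - 4 = -4)
J(E, x) = -4
J(20, 7)*((71 + 204)/(151 - 9) + 336) = -4*((71 + 204)/(151 - 9) + 336) = -4*(275/142 + 336) = -4*47987/142 = -95974/71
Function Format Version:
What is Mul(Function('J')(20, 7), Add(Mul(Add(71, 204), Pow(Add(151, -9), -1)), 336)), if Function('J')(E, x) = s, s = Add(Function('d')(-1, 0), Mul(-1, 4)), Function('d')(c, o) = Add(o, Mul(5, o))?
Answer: Rational(-95974, 71) ≈ -1351.7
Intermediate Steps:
Function('d')(c, o) = Mul(6, o)
s = -4 (s = Add(Mul(6, 0), Mul(-1, 4)) = Add(0, -4) = -4)
Function('J')(E, x) = -4
Mul(Function('J')(20, 7), Add(Mul(Add(71, 204), Pow(Add(151, -9), -1)), 336)) = Mul(-4, Add(Mul(Add(71, 204), Pow(Add(151, -9), -1)), 336)) = Mul(-4, Add(Mul(275, Pow(142, -1)), 336)) = Mul(-4, Add(Mul(275, Rational(1, 142)), 336)) = Mul(-4, Add(Rational(275, 142), 336)) = Mul(-4, Rational(47987, 142)) = Rational(-95974, 71)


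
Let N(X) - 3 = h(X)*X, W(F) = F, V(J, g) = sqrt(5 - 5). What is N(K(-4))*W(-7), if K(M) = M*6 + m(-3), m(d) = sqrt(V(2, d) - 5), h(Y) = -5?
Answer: -861 + 35*I*sqrt(5) ≈ -861.0 + 78.262*I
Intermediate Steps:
V(J, g) = 0 (V(J, g) = sqrt(0) = 0)
m(d) = I*sqrt(5) (m(d) = sqrt(0 - 5) = sqrt(-5) = I*sqrt(5))
K(M) = 6*M + I*sqrt(5) (K(M) = M*6 + I*sqrt(5) = 6*M + I*sqrt(5))
N(X) = 3 - 5*X
N(K(-4))*W(-7) = (3 - 5*(6*(-4) + I*sqrt(5)))*(-7) = (3 - 5*(-24 + I*sqrt(5)))*(-7) = (3 + (120 - 5*I*sqrt(5)))*(-7) = (123 - 5*I*sqrt(5))*(-7) = -861 + 35*I*sqrt(5)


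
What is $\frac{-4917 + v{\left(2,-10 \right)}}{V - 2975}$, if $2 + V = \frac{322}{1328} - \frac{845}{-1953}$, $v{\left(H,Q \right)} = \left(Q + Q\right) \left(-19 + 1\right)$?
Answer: $\frac{5909481144}{3859674271} \approx 1.5311$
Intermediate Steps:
$v{\left(H,Q \right)} = - 36 Q$ ($v{\left(H,Q \right)} = 2 Q \left(-18\right) = - 36 Q$)
$V = - \frac{1718071}{1296792}$ ($V = -2 + \left(\frac{322}{1328} - \frac{845}{-1953}\right) = -2 + \left(322 \cdot \frac{1}{1328} - - \frac{845}{1953}\right) = -2 + \left(\frac{161}{664} + \frac{845}{1953}\right) = -2 + \frac{875513}{1296792} = - \frac{1718071}{1296792} \approx -1.3249$)
$\frac{-4917 + v{\left(2,-10 \right)}}{V - 2975} = \frac{-4917 - -360}{- \frac{1718071}{1296792} - 2975} = \frac{-4917 + 360}{- \frac{3859674271}{1296792}} = \left(-4557\right) \left(- \frac{1296792}{3859674271}\right) = \frac{5909481144}{3859674271}$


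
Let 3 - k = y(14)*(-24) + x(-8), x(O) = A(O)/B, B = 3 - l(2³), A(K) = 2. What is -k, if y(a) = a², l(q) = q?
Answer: -23537/5 ≈ -4707.4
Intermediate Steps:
B = -5 (B = 3 - 1*2³ = 3 - 1*8 = 3 - 8 = -5)
x(O) = -⅖ (x(O) = 2/(-5) = 2*(-⅕) = -⅖)
k = 23537/5 (k = 3 - (14²*(-24) - ⅖) = 3 - (196*(-24) - ⅖) = 3 - (-4704 - ⅖) = 3 - 1*(-23522/5) = 3 + 23522/5 = 23537/5 ≈ 4707.4)
-k = -1*23537/5 = -23537/5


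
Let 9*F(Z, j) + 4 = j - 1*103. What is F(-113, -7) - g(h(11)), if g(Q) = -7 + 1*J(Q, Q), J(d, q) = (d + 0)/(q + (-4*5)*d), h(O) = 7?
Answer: -320/57 ≈ -5.6140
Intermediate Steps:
F(Z, j) = -107/9 + j/9 (F(Z, j) = -4/9 + (j - 1*103)/9 = -4/9 + (j - 103)/9 = -4/9 + (-103 + j)/9 = -4/9 + (-103/9 + j/9) = -107/9 + j/9)
J(d, q) = d/(q - 20*d)
g(Q) = -134/19 (g(Q) = -7 + 1*(Q/(Q - 20*Q)) = -7 + 1*(Q/((-19*Q))) = -7 + 1*(Q*(-1/(19*Q))) = -7 + 1*(-1/19) = -7 - 1/19 = -134/19)
F(-113, -7) - g(h(11)) = (-107/9 + (⅑)*(-7)) - 1*(-134/19) = (-107/9 - 7/9) + 134/19 = -38/3 + 134/19 = -320/57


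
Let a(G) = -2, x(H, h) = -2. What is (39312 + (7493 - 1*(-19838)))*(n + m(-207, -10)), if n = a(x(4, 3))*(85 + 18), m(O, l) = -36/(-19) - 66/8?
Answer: -1075551377/76 ≈ -1.4152e+7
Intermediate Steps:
m(O, l) = -483/76 (m(O, l) = -36*(-1/19) - 66*⅛ = 36/19 - 33/4 = -483/76)
n = -206 (n = -2*(85 + 18) = -2*103 = -206)
(39312 + (7493 - 1*(-19838)))*(n + m(-207, -10)) = (39312 + (7493 - 1*(-19838)))*(-206 - 483/76) = (39312 + (7493 + 19838))*(-16139/76) = (39312 + 27331)*(-16139/76) = 66643*(-16139/76) = -1075551377/76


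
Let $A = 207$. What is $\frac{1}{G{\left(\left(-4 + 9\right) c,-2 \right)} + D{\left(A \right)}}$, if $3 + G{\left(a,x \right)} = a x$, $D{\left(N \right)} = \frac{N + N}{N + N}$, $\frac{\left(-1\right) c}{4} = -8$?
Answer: $- \frac{1}{322} \approx -0.0031056$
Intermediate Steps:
$c = 32$ ($c = \left(-4\right) \left(-8\right) = 32$)
$D{\left(N \right)} = 1$ ($D{\left(N \right)} = \frac{2 N}{2 N} = 2 N \frac{1}{2 N} = 1$)
$G{\left(a,x \right)} = -3 + a x$
$\frac{1}{G{\left(\left(-4 + 9\right) c,-2 \right)} + D{\left(A \right)}} = \frac{1}{\left(-3 + \left(-4 + 9\right) 32 \left(-2\right)\right) + 1} = \frac{1}{\left(-3 + 5 \cdot 32 \left(-2\right)\right) + 1} = \frac{1}{\left(-3 + 160 \left(-2\right)\right) + 1} = \frac{1}{\left(-3 - 320\right) + 1} = \frac{1}{-323 + 1} = \frac{1}{-322} = - \frac{1}{322}$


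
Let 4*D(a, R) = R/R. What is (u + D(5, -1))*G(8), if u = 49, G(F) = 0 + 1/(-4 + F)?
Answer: 197/16 ≈ 12.313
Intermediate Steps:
D(a, R) = 1/4 (D(a, R) = (R/R)/4 = (1/4)*1 = 1/4)
G(F) = 1/(-4 + F)
(u + D(5, -1))*G(8) = (49 + 1/4)/(-4 + 8) = (197/4)/4 = (197/4)*(1/4) = 197/16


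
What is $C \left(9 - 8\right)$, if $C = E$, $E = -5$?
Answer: $-5$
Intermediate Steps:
$C = -5$
$C \left(9 - 8\right) = - 5 \left(9 - 8\right) = \left(-5\right) 1 = -5$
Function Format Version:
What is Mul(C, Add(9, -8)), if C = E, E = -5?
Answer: -5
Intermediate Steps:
C = -5
Mul(C, Add(9, -8)) = Mul(-5, Add(9, -8)) = Mul(-5, 1) = -5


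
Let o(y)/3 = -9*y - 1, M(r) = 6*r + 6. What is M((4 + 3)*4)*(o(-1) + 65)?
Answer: 15486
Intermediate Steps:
M(r) = 6 + 6*r
o(y) = -3 - 27*y (o(y) = 3*(-9*y - 1) = 3*(-1 - 9*y) = -3 - 27*y)
M((4 + 3)*4)*(o(-1) + 65) = (6 + 6*((4 + 3)*4))*((-3 - 27*(-1)) + 65) = (6 + 6*(7*4))*((-3 + 27) + 65) = (6 + 6*28)*(24 + 65) = (6 + 168)*89 = 174*89 = 15486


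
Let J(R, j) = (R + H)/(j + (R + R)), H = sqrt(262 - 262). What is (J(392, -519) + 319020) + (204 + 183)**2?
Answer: 124229477/265 ≈ 4.6879e+5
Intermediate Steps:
H = 0 (H = sqrt(0) = 0)
J(R, j) = R/(j + 2*R) (J(R, j) = (R + 0)/(j + (R + R)) = R/(j + 2*R))
(J(392, -519) + 319020) + (204 + 183)**2 = (392/(-519 + 2*392) + 319020) + (204 + 183)**2 = (392/(-519 + 784) + 319020) + 387**2 = (392/265 + 319020) + 149769 = 84540692/265 + 149769 = 124229477/265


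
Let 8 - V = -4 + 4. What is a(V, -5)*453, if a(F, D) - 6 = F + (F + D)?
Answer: 7701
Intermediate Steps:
V = 8 (V = 8 - (-4 + 4) = 8 - 1*0 = 8 + 0 = 8)
a(F, D) = 6 + D + 2*F (a(F, D) = 6 + (F + (F + D)) = 6 + (F + (D + F)) = 6 + (D + 2*F) = 6 + D + 2*F)
a(V, -5)*453 = (6 - 5 + 2*8)*453 = (6 - 5 + 16)*453 = 17*453 = 7701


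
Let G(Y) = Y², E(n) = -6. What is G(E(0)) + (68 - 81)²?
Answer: 205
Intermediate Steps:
G(E(0)) + (68 - 81)² = (-6)² + (68 - 81)² = 36 + (-13)² = 36 + 169 = 205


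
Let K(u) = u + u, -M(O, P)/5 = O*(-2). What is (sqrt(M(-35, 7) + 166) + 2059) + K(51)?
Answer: 2161 + 2*I*sqrt(46) ≈ 2161.0 + 13.565*I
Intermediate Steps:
M(O, P) = 10*O (M(O, P) = -5*O*(-2) = -(-10)*O = 10*O)
K(u) = 2*u
(sqrt(M(-35, 7) + 166) + 2059) + K(51) = (sqrt(10*(-35) + 166) + 2059) + 2*51 = (sqrt(-350 + 166) + 2059) + 102 = (sqrt(-184) + 2059) + 102 = (2*I*sqrt(46) + 2059) + 102 = (2059 + 2*I*sqrt(46)) + 102 = 2161 + 2*I*sqrt(46)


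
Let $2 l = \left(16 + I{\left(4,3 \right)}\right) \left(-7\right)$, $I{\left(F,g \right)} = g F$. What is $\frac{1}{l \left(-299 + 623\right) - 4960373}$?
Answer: $- \frac{1}{4992125} \approx -2.0032 \cdot 10^{-7}$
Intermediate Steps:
$I{\left(F,g \right)} = F g$
$l = -98$ ($l = \frac{\left(16 + 4 \cdot 3\right) \left(-7\right)}{2} = \frac{\left(16 + 12\right) \left(-7\right)}{2} = \frac{28 \left(-7\right)}{2} = \frac{1}{2} \left(-196\right) = -98$)
$\frac{1}{l \left(-299 + 623\right) - 4960373} = \frac{1}{- 98 \left(-299 + 623\right) - 4960373} = \frac{1}{\left(-98\right) 324 - 4960373} = \frac{1}{-31752 - 4960373} = \frac{1}{-4992125} = - \frac{1}{4992125}$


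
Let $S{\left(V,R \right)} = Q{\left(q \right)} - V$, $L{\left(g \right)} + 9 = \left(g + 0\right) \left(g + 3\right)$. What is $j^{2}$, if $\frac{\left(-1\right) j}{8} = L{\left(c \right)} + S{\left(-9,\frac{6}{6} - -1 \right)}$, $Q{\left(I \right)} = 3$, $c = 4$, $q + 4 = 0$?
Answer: $61504$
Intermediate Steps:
$q = -4$ ($q = -4 + 0 = -4$)
$L{\left(g \right)} = -9 + g \left(3 + g\right)$ ($L{\left(g \right)} = -9 + \left(g + 0\right) \left(g + 3\right) = -9 + g \left(3 + g\right)$)
$S{\left(V,R \right)} = 3 - V$
$j = -248$ ($j = - 8 \left(\left(-9 + 4^{2} + 3 \cdot 4\right) + \left(3 - -9\right)\right) = - 8 \left(\left(-9 + 16 + 12\right) + \left(3 + 9\right)\right) = - 8 \left(19 + 12\right) = \left(-8\right) 31 = -248$)
$j^{2} = \left(-248\right)^{2} = 61504$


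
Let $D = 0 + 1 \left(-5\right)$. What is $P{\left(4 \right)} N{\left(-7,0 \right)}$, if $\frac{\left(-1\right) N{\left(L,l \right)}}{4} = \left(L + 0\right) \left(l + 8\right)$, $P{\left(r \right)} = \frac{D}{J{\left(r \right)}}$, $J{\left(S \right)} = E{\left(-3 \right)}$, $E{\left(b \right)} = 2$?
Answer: $-560$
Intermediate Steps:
$J{\left(S \right)} = 2$
$D = -5$ ($D = 0 - 5 = -5$)
$P{\left(r \right)} = - \frac{5}{2}$
$N{\left(L,l \right)} = - 4 L \left(8 + l\right)$ ($N{\left(L,l \right)} = - 4 \left(L + 0\right) \left(l + 8\right) = - 4 L \left(8 + l\right)$)
$P{\left(4 \right)} N{\left(-7,0 \right)} = - \frac{5 \left(\left(-4\right) \left(-7\right) \left(8 + 0\right)\right)}{2} = - \frac{5 \left(\left(-4\right) \left(-7\right) 8\right)}{2} = \left(- \frac{5}{2}\right) 224 = -560$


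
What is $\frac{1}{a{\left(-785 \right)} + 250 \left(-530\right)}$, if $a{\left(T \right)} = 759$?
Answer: $- \frac{1}{131741} \approx -7.5907 \cdot 10^{-6}$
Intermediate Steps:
$\frac{1}{a{\left(-785 \right)} + 250 \left(-530\right)} = \frac{1}{759 + 250 \left(-530\right)} = \frac{1}{759 - 132500} = \frac{1}{-131741} = - \frac{1}{131741}$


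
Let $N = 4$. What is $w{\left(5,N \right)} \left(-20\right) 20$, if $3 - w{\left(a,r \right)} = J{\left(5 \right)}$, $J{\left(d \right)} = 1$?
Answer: $-800$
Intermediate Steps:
$w{\left(a,r \right)} = 2$ ($w{\left(a,r \right)} = 3 - 1 = 2$)
$w{\left(5,N \right)} \left(-20\right) 20 = 2 \left(-20\right) 20 = \left(-40\right) 20 = -800$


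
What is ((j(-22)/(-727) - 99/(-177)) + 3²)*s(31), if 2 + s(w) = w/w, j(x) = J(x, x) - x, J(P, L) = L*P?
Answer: -380174/42893 ≈ -8.8633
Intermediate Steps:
j(x) = x² - x (j(x) = x*x - x = x² - x)
s(w) = -1 (s(w) = -2 + w/w = -2 + 1 = -1)
((j(-22)/(-727) - 99/(-177)) + 3²)*s(31) = ((-22*(-1 - 22)/(-727) - 99/(-177)) + 3²)*(-1) = ((-22*(-23)*(-1/727) - 99*(-1/177)) + 9)*(-1) = ((506*(-1/727) + 33/59) + 9)*(-1) = ((-506/727 + 33/59) + 9)*(-1) = (-5863/42893 + 9)*(-1) = (380174/42893)*(-1) = -380174/42893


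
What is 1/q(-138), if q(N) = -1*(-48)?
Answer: 1/48 ≈ 0.020833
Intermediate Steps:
q(N) = 48
1/q(-138) = 1/48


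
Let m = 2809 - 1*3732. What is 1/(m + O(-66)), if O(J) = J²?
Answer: 1/3433 ≈ 0.00029129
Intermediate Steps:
m = -923 (m = 2809 - 3732 = -923)
1/(m + O(-66)) = 1/(-923 + (-66)²) = 1/(-923 + 4356) = 1/3433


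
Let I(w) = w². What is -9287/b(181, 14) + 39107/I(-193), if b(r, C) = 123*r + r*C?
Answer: 623804816/923663453 ≈ 0.67536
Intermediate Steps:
b(r, C) = 123*r + C*r
-9287/b(181, 14) + 39107/I(-193) = -9287*1/(181*(123 + 14)) + 39107/((-193)²) = -9287/(181*137) + 39107/37249 = -9287/24797 + 39107*(1/37249) = -9287*1/24797 + 39107/37249 = -9287/24797 + 39107/37249 = 623804816/923663453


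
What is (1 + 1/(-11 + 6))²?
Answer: 16/25 ≈ 0.64000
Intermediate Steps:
(1 + 1/(-11 + 6))² = (1 + 1/(-5))² = (1 - ⅕)² = (⅘)² = 16/25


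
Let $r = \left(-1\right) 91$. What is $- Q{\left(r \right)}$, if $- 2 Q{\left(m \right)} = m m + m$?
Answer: $4095$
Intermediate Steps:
$r = -91$
$Q{\left(m \right)} = - \frac{m}{2} - \frac{m^{2}}{2}$ ($Q{\left(m \right)} = - \frac{m m + m}{2} = - \frac{m^{2} + m}{2} = - \frac{m + m^{2}}{2} = - \frac{m}{2} - \frac{m^{2}}{2}$)
$- Q{\left(r \right)} = - \frac{\left(-1\right) \left(-91\right) \left(1 - 91\right)}{2} = - \frac{\left(-1\right) \left(-91\right) \left(-90\right)}{2} = \left(-1\right) \left(-4095\right) = 4095$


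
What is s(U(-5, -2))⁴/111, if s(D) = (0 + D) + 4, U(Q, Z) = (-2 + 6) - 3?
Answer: 625/111 ≈ 5.6306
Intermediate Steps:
U(Q, Z) = 1 (U(Q, Z) = 4 - 3 = 1)
s(D) = 4 + D (s(D) = D + 4 = 4 + D)
s(U(-5, -2))⁴/111 = (4 + 1)⁴/111 = 5⁴*(1/111) = 625*(1/111) = 625/111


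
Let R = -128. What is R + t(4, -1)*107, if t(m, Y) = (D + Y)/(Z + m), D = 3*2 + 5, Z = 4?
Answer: 23/4 ≈ 5.7500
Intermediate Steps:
D = 11 (D = 6 + 5 = 11)
t(m, Y) = (11 + Y)/(4 + m)
R + t(4, -1)*107 = -128 + ((11 - 1)/(4 + 4))*107 = -128 + (10/8)*107 = -128 + ((⅛)*10)*107 = -128 + (5/4)*107 = -128 + 535/4 = 23/4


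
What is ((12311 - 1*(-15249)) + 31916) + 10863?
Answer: 70339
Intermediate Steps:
((12311 - 1*(-15249)) + 31916) + 10863 = ((12311 + 15249) + 31916) + 10863 = (27560 + 31916) + 10863 = 59476 + 10863 = 70339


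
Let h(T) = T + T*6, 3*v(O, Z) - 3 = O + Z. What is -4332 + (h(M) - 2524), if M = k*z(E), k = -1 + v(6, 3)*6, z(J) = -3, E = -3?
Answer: -7339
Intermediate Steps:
v(O, Z) = 1 + O/3 + Z/3 (v(O, Z) = 1 + (O + Z)/3 = 1 + (O/3 + Z/3) = 1 + O/3 + Z/3)
k = 23 (k = -1 + (1 + (1/3)*6 + (1/3)*3)*6 = -1 + (1 + 2 + 1)*6 = -1 + 4*6 = -1 + 24 = 23)
M = -69 (M = 23*(-3) = -69)
h(T) = 7*T (h(T) = T + 6*T = 7*T)
-4332 + (h(M) - 2524) = -4332 + (7*(-69) - 2524) = -4332 + (-483 - 2524) = -4332 - 3007 = -7339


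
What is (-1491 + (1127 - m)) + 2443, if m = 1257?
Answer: 822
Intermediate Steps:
(-1491 + (1127 - m)) + 2443 = (-1491 + (1127 - 1*1257)) + 2443 = (-1491 + (1127 - 1257)) + 2443 = (-1491 - 130) + 2443 = -1621 + 2443 = 822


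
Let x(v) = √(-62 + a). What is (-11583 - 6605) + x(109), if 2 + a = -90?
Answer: -18188 + I*√154 ≈ -18188.0 + 12.41*I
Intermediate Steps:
a = -92 (a = -2 - 90 = -92)
x(v) = I*√154 (x(v) = √(-62 - 92) = √(-154) = I*√154)
(-11583 - 6605) + x(109) = (-11583 - 6605) + I*√154 = -18188 + I*√154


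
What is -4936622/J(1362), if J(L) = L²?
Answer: -2468311/927522 ≈ -2.6612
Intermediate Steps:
-4936622/J(1362) = -4936622/(1362²) = -4936622/1855044 = -4936622*1/1855044 = -2468311/927522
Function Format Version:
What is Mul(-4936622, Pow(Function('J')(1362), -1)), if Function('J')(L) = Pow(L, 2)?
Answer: Rational(-2468311, 927522) ≈ -2.6612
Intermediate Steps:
Mul(-4936622, Pow(Function('J')(1362), -1)) = Mul(-4936622, Pow(Pow(1362, 2), -1)) = Mul(-4936622, Pow(1855044, -1)) = Mul(-4936622, Rational(1, 1855044)) = Rational(-2468311, 927522)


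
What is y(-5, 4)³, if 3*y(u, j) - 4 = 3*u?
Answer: -1331/27 ≈ -49.296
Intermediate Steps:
y(u, j) = 4/3 + u (y(u, j) = 4/3 + (3*u)/3 = 4/3 + u)
y(-5, 4)³ = (4/3 - 5)³ = (-11/3)³ = -1331/27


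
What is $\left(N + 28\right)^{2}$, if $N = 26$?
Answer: $2916$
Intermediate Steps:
$\left(N + 28\right)^{2} = \left(26 + 28\right)^{2} = 54^{2} = 2916$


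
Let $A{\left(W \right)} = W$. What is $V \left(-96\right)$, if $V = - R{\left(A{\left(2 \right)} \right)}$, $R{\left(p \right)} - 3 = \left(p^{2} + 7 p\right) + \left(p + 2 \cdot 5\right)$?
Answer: $3168$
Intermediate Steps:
$R{\left(p \right)} = 13 + p^{2} + 8 p$ ($R{\left(p \right)} = 3 + \left(\left(p^{2} + 7 p\right) + \left(p + 2 \cdot 5\right)\right) = 3 + \left(\left(p^{2} + 7 p\right) + \left(p + 10\right)\right) = 3 + \left(\left(p^{2} + 7 p\right) + \left(10 + p\right)\right) = 3 + \left(10 + p^{2} + 8 p\right) = 13 + p^{2} + 8 p$)
$V = -33$ ($V = - (13 + 2^{2} + 8 \cdot 2) = - (13 + 4 + 16) = \left(-1\right) 33 = -33$)
$V \left(-96\right) = \left(-33\right) \left(-96\right) = 3168$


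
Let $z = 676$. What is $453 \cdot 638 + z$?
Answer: $289690$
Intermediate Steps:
$453 \cdot 638 + z = 453 \cdot 638 + 676 = 289014 + 676 = 289690$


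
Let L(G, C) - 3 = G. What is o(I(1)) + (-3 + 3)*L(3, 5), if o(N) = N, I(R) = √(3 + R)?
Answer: 2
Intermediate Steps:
L(G, C) = 3 + G
o(I(1)) + (-3 + 3)*L(3, 5) = √(3 + 1) + (-3 + 3)*(3 + 3) = √4 + 0*6 = 2 + 0 = 2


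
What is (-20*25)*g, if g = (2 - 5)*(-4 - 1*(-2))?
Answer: -3000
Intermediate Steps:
g = 6 (g = -3*(-4 + 2) = -3*(-2) = 6)
(-20*25)*g = -20*25*6 = -500*6 = -3000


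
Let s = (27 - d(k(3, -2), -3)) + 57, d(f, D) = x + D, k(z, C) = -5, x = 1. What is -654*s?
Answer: -56244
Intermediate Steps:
d(f, D) = 1 + D
s = 86 (s = (27 - (1 - 3)) + 57 = (27 - 1*(-2)) + 57 = (27 + 2) + 57 = 29 + 57 = 86)
-654*s = -654*86 = -56244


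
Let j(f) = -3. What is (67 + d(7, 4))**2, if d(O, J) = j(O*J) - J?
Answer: 3600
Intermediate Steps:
d(O, J) = -3 - J
(67 + d(7, 4))**2 = (67 + (-3 - 1*4))**2 = (67 + (-3 - 4))**2 = (67 - 7)**2 = 60**2 = 3600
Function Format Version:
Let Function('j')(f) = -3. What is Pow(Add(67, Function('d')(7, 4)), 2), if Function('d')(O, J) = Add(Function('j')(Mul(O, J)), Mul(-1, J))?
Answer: 3600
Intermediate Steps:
Function('d')(O, J) = Add(-3, Mul(-1, J))
Pow(Add(67, Function('d')(7, 4)), 2) = Pow(Add(67, Add(-3, Mul(-1, 4))), 2) = Pow(Add(67, Add(-3, -4)), 2) = Pow(Add(67, -7), 2) = Pow(60, 2) = 3600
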